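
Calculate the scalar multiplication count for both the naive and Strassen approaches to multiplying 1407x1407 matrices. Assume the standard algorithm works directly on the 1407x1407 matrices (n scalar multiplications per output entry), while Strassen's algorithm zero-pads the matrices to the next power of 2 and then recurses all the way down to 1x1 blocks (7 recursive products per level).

Matrix multiplication for 1407x1407 matrices:

Strassen's algorithm requires power-of-2 dimensions. Pad 1407x1407 to 2048x2048 (next power of 2).

Standard algorithm: 1407^3 = 2785366143 multiplications
Strassen's algorithm: 7^(log2(2048)) = 7^11 = 1977326743 multiplications
Savings: 2785366143 - 1977326743 = 808039400 multiplications

Standard: 2785366143 multiplications (1407^3). Strassen: 1977326743 multiplications (7^11, after padding to 2048x2048). Strassen reduces 8 recursive multiplications to 7 at each level.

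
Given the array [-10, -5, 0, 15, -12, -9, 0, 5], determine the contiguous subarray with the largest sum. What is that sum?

Using Kadane's algorithm on [-10, -5, 0, 15, -12, -9, 0, 5]:

Scanning through the array:
Position 1 (value -5): max_ending_here = -5, max_so_far = -5
Position 2 (value 0): max_ending_here = 0, max_so_far = 0
Position 3 (value 15): max_ending_here = 15, max_so_far = 15
Position 4 (value -12): max_ending_here = 3, max_so_far = 15
Position 5 (value -9): max_ending_here = -6, max_so_far = 15
Position 6 (value 0): max_ending_here = 0, max_so_far = 15
Position 7 (value 5): max_ending_here = 5, max_so_far = 15

Maximum subarray: [0, 15]
Maximum sum: 15

The maximum subarray is [0, 15] with sum 15. This subarray runs from index 2 to index 3.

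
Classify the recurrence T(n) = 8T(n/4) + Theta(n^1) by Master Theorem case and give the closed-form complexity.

Master Theorem for T(n) = 8T(n/4) + O(n^1):

a = 8, b = 4, c = 1
log_b(a) = log_4(8) = 1.5000

Case 1: c = 1 < log_4(8) = 1.5000
T(n) = O(n^(log_4 8))

For T(n) = 8T(n/4) + O(n^1): log_4(8) = 1.5000. This is Case 1 of the Master Theorem (c < log_b(a), work dominated by leaves), giving O(n^(log_4 8)).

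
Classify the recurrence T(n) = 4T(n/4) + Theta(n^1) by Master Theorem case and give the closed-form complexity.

Master Theorem for T(n) = 4T(n/4) + O(n^1):

a = 4, b = 4, c = 1
log_b(a) = log_4(4) = 1.0000

Case 2: c = 1 = log_4(4) = 1.0000
T(n) = O(n^1 log n) = O(n log n)

For T(n) = 4T(n/4) + O(n^1): log_4(4) = 1.0000. This is Case 2 of the Master Theorem (c = log_b(a), equal work at all levels), giving O(n log n).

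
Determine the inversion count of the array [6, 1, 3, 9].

Finding inversions in [6, 1, 3, 9]:

(0, 1): arr[0]=6 > arr[1]=1
(0, 2): arr[0]=6 > arr[2]=3

Total inversions: 2

The array has 2 inversion(s): (0,1), (0,2). Each pair (i,j) satisfies i < j and arr[i] > arr[j].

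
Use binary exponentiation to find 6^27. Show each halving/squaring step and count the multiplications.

Computing 6^27 by squaring (build up from 6^1; each line after the first costs one multiplication):

6^1 = 6
6^2 = (6^1)^2 = 6^2 = 36
6^3 = 6 * 6^2 = 6 * 36 = 216
6^6 = (6^3)^2 = 216^2 = 46656
6^12 = (6^6)^2 = 46656^2 = 2176782336
6^13 = 6 * 6^12 = 6 * 2176782336 = 13060694016
6^26 = (6^13)^2 = 13060694016^2 = 170581728179578208256
6^27 = 6 * 6^26 = 6 * 170581728179578208256 = 1023490369077469249536

Result: 1023490369077469249536
Multiplications needed: 7 (7 lines after 6^1)

6^27 = 1023490369077469249536. Using exponentiation by squaring, this requires 7 multiplications. The key idea: if the exponent is even, square the half-power; if odd, multiply by the base once.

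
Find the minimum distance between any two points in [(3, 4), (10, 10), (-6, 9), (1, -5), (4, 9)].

Computing all pairwise distances among 5 points:

d((3, 4), (10, 10)) = 9.2195
d((3, 4), (-6, 9)) = 10.2956
d((3, 4), (1, -5)) = 9.2195
d((3, 4), (4, 9)) = 5.099 <-- minimum
d((10, 10), (-6, 9)) = 16.0312
d((10, 10), (1, -5)) = 17.4929
d((10, 10), (4, 9)) = 6.0828
d((-6, 9), (1, -5)) = 15.6525
d((-6, 9), (4, 9)) = 10.0
d((1, -5), (4, 9)) = 14.3178

Closest pair: (3, 4) and (4, 9) with distance 5.099

The closest pair is (3, 4) and (4, 9) with Euclidean distance 5.099. For 5 points, brute-force pairwise comparison is shown above. For large n, the divide-and-conquer algorithm (sort by x, recurse on halves, check the dividing strip) achieves O(n log n).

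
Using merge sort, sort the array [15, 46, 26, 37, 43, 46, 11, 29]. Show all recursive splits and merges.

Merge sort trace:

Split: [15, 46, 26, 37, 43, 46, 11, 29] -> [15, 46, 26, 37] and [43, 46, 11, 29]
  Split: [15, 46, 26, 37] -> [15, 46] and [26, 37]
    Split: [15, 46] -> [15] and [46]
    Merge: [15] + [46] -> [15, 46]
    Split: [26, 37] -> [26] and [37]
    Merge: [26] + [37] -> [26, 37]
  Merge: [15, 46] + [26, 37] -> [15, 26, 37, 46]
  Split: [43, 46, 11, 29] -> [43, 46] and [11, 29]
    Split: [43, 46] -> [43] and [46]
    Merge: [43] + [46] -> [43, 46]
    Split: [11, 29] -> [11] and [29]
    Merge: [11] + [29] -> [11, 29]
  Merge: [43, 46] + [11, 29] -> [11, 29, 43, 46]
Merge: [15, 26, 37, 46] + [11, 29, 43, 46] -> [11, 15, 26, 29, 37, 43, 46, 46]

Final sorted array: [11, 15, 26, 29, 37, 43, 46, 46]

The merge sort proceeds by recursively splitting the array and merging sorted halves.
After all merges, the sorted array is [11, 15, 26, 29, 37, 43, 46, 46].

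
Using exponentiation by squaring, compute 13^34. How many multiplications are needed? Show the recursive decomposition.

Computing 13^34 by squaring (build up from 13^1; each line after the first costs one multiplication):

13^1 = 13
13^2 = (13^1)^2 = 13^2 = 169
13^4 = (13^2)^2 = 169^2 = 28561
13^8 = (13^4)^2 = 28561^2 = 815730721
13^16 = (13^8)^2 = 815730721^2 = 665416609183179841
13^17 = 13 * 13^16 = 13 * 665416609183179841 = 8650415919381337933
13^34 = (13^17)^2 = 8650415919381337933^2 = 74829695578286078013428929473144712489

Result: 74829695578286078013428929473144712489
Multiplications needed: 6 (6 lines after 13^1)

13^34 = 74829695578286078013428929473144712489. Using exponentiation by squaring, this requires 6 multiplications. The key idea: if the exponent is even, square the half-power; if odd, multiply by the base once.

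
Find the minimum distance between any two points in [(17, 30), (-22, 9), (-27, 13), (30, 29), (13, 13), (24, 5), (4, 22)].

Computing all pairwise distances among 7 points:

d((17, 30), (-22, 9)) = 44.2945
d((17, 30), (-27, 13)) = 47.1699
d((17, 30), (30, 29)) = 13.0384
d((17, 30), (13, 13)) = 17.4642
d((17, 30), (24, 5)) = 25.9615
d((17, 30), (4, 22)) = 15.2643
d((-22, 9), (-27, 13)) = 6.4031 <-- minimum
d((-22, 9), (30, 29)) = 55.7136
d((-22, 9), (13, 13)) = 35.2278
d((-22, 9), (24, 5)) = 46.1736
d((-22, 9), (4, 22)) = 29.0689
d((-27, 13), (30, 29)) = 59.203
d((-27, 13), (13, 13)) = 40.0
d((-27, 13), (24, 5)) = 51.6236
d((-27, 13), (4, 22)) = 32.28
d((30, 29), (13, 13)) = 23.3452
d((30, 29), (24, 5)) = 24.7386
d((30, 29), (4, 22)) = 26.9258
d((13, 13), (24, 5)) = 13.6015
d((13, 13), (4, 22)) = 12.7279
d((24, 5), (4, 22)) = 26.2488

Closest pair: (-22, 9) and (-27, 13) with distance 6.4031

The closest pair is (-22, 9) and (-27, 13) with Euclidean distance 6.4031. For 7 points, brute-force pairwise comparison is shown above. For large n, the divide-and-conquer algorithm (sort by x, recurse on halves, check the dividing strip) achieves O(n log n).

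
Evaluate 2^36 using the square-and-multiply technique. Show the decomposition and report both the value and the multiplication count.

Computing 2^36 by squaring (build up from 2^1; each line after the first costs one multiplication):

2^1 = 2
2^2 = (2^1)^2 = 2^2 = 4
2^4 = (2^2)^2 = 4^2 = 16
2^8 = (2^4)^2 = 16^2 = 256
2^9 = 2 * 2^8 = 2 * 256 = 512
2^18 = (2^9)^2 = 512^2 = 262144
2^36 = (2^18)^2 = 262144^2 = 68719476736

Result: 68719476736
Multiplications needed: 6 (6 lines after 2^1)

2^36 = 68719476736. Using exponentiation by squaring, this requires 6 multiplications. The key idea: if the exponent is even, square the half-power; if odd, multiply by the base once.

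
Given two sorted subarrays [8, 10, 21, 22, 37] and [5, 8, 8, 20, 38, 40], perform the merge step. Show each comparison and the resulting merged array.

Merging process:

Compare 8 vs 5: take 5 from right. Merged: [5]
Compare 8 vs 8: take 8 from left. Merged: [5, 8]
Compare 10 vs 8: take 8 from right. Merged: [5, 8, 8]
Compare 10 vs 8: take 8 from right. Merged: [5, 8, 8, 8]
Compare 10 vs 20: take 10 from left. Merged: [5, 8, 8, 8, 10]
Compare 21 vs 20: take 20 from right. Merged: [5, 8, 8, 8, 10, 20]
Compare 21 vs 38: take 21 from left. Merged: [5, 8, 8, 8, 10, 20, 21]
Compare 22 vs 38: take 22 from left. Merged: [5, 8, 8, 8, 10, 20, 21, 22]
Compare 37 vs 38: take 37 from left. Merged: [5, 8, 8, 8, 10, 20, 21, 22, 37]
Append remaining from right: [38, 40]. Merged: [5, 8, 8, 8, 10, 20, 21, 22, 37, 38, 40]

Final merged array: [5, 8, 8, 8, 10, 20, 21, 22, 37, 38, 40]
Total comparisons: 9

The merged array is [5, 8, 8, 8, 10, 20, 21, 22, 37, 38, 40], requiring 9 comparisons. The merge step runs in O(n) time where n is the total number of elements.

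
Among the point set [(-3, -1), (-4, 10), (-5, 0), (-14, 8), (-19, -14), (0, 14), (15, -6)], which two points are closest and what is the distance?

Computing all pairwise distances among 7 points:

d((-3, -1), (-4, 10)) = 11.0454
d((-3, -1), (-5, 0)) = 2.2361 <-- minimum
d((-3, -1), (-14, 8)) = 14.2127
d((-3, -1), (-19, -14)) = 20.6155
d((-3, -1), (0, 14)) = 15.2971
d((-3, -1), (15, -6)) = 18.6815
d((-4, 10), (-5, 0)) = 10.0499
d((-4, 10), (-14, 8)) = 10.198
d((-4, 10), (-19, -14)) = 28.3019
d((-4, 10), (0, 14)) = 5.6569
d((-4, 10), (15, -6)) = 24.8395
d((-5, 0), (-14, 8)) = 12.0416
d((-5, 0), (-19, -14)) = 19.799
d((-5, 0), (0, 14)) = 14.8661
d((-5, 0), (15, -6)) = 20.8806
d((-14, 8), (-19, -14)) = 22.561
d((-14, 8), (0, 14)) = 15.2315
d((-14, 8), (15, -6)) = 32.2025
d((-19, -14), (0, 14)) = 33.8378
d((-19, -14), (15, -6)) = 34.9285
d((0, 14), (15, -6)) = 25.0

Closest pair: (-3, -1) and (-5, 0) with distance 2.2361

The closest pair is (-3, -1) and (-5, 0) with Euclidean distance 2.2361. For 7 points, brute-force pairwise comparison is shown above. For large n, the divide-and-conquer algorithm (sort by x, recurse on halves, check the dividing strip) achieves O(n log n).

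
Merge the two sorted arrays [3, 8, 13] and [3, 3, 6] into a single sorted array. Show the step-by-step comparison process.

Merging process:

Compare 3 vs 3: take 3 from left. Merged: [3]
Compare 8 vs 3: take 3 from right. Merged: [3, 3]
Compare 8 vs 3: take 3 from right. Merged: [3, 3, 3]
Compare 8 vs 6: take 6 from right. Merged: [3, 3, 3, 6]
Append remaining from left: [8, 13]. Merged: [3, 3, 3, 6, 8, 13]

Final merged array: [3, 3, 3, 6, 8, 13]
Total comparisons: 4

The merged array is [3, 3, 3, 6, 8, 13], requiring 4 comparisons. The merge step runs in O(n) time where n is the total number of elements.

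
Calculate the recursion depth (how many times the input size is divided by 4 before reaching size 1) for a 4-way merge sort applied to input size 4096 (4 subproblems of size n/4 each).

For divide and conquer with division factor 4:

Problem sizes at each level:
Level 0: 4096
Level 1: 1024
Level 2: 256
Level 3: 64
Level 4: 16
Level 5: 4
Level 6: 1

The root is level 0 and the size-1 base case is level 6 (the tree spans levels 0 through 6, i.e. 7 levels counting the root), so the depth is the number of divisions: log_4(4096) = 6

The recursion tree depth is log_4(4096) = 6. At each level, the problem size is divided by 4, so it takes 6 divisions to reduce to a base case of size 1. The algorithm makes 4 recursive calls at each level.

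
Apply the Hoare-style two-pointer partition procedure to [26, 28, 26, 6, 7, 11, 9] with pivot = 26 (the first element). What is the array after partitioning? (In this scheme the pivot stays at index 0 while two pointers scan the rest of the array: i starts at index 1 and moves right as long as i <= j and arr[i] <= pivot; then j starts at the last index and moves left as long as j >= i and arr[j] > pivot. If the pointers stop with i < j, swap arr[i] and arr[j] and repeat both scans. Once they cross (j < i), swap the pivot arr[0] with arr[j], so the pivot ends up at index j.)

Hoare-style two-pointer partition with pivot = 26:

Initial array: [26, 28, 26, 6, 7, 11, 9]

Pointers start at i = 1, j = 6.
i stops at index 1 (arr[1]=28 > 26), j stops at index 6 (arr[6]=9 <= 26): swap arr[1] and arr[6], array becomes [26, 9, 26, 6, 7, 11, 28]
i ends at 6, j ends at 5: the pointers have crossed (j < i), so scanning stops.

Swap pivot arr[0] with arr[5] to place pivot at position 5: [11, 9, 26, 6, 7, 26, 28]
Pivot position: 5

After partitioning with pivot 26, the array becomes [11, 9, 26, 6, 7, 26, 28]. The pivot is placed at index 5. All elements to the left of the pivot are <= 26, and all elements to the right are > 26.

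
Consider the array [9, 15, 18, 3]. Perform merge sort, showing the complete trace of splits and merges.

Merge sort trace:

Split: [9, 15, 18, 3] -> [9, 15] and [18, 3]
  Split: [9, 15] -> [9] and [15]
  Merge: [9] + [15] -> [9, 15]
  Split: [18, 3] -> [18] and [3]
  Merge: [18] + [3] -> [3, 18]
Merge: [9, 15] + [3, 18] -> [3, 9, 15, 18]

Final sorted array: [3, 9, 15, 18]

The merge sort proceeds by recursively splitting the array and merging sorted halves.
After all merges, the sorted array is [3, 9, 15, 18].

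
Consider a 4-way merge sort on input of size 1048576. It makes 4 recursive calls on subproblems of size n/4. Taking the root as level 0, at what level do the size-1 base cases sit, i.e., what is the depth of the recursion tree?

For divide and conquer with division factor 4:

Problem sizes at each level:
Level 0: 1048576
Level 1: 262144
Level 2: 65536
Level 3: 16384
Level 4: 4096
Level 5: 1024
Level 6: 256
Level 7: 64
Level 8: 16
Level 9: 4
Level 10: 1

The root is level 0 and the size-1 base case is level 10 (the tree spans levels 0 through 10, i.e. 11 levels counting the root), so the depth is the number of divisions: log_4(1048576) = 10

The recursion tree depth is log_4(1048576) = 10. At each level, the problem size is divided by 4, so it takes 10 divisions to reduce to a base case of size 1. The algorithm makes 4 recursive calls at each level.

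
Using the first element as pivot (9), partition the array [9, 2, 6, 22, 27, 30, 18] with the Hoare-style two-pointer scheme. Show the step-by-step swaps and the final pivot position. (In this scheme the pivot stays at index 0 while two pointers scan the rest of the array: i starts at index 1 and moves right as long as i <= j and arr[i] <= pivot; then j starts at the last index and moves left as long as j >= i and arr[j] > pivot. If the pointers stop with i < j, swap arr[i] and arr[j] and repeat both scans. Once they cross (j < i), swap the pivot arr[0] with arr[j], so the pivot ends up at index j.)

Hoare-style two-pointer partition with pivot = 9:

Initial array: [9, 2, 6, 22, 27, 30, 18]

Pointers start at i = 1, j = 6.
i ends at 3, j ends at 2: the pointers have crossed (j < i), so scanning stops.

Swap pivot arr[0] with arr[2] to place pivot at position 2: [6, 2, 9, 22, 27, 30, 18]
Pivot position: 2

After partitioning with pivot 9, the array becomes [6, 2, 9, 22, 27, 30, 18]. The pivot is placed at index 2. All elements to the left of the pivot are <= 9, and all elements to the right are > 9.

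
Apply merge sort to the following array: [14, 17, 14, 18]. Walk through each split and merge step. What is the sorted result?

Merge sort trace:

Split: [14, 17, 14, 18] -> [14, 17] and [14, 18]
  Split: [14, 17] -> [14] and [17]
  Merge: [14] + [17] -> [14, 17]
  Split: [14, 18] -> [14] and [18]
  Merge: [14] + [18] -> [14, 18]
Merge: [14, 17] + [14, 18] -> [14, 14, 17, 18]

Final sorted array: [14, 14, 17, 18]

The merge sort proceeds by recursively splitting the array and merging sorted halves.
After all merges, the sorted array is [14, 14, 17, 18].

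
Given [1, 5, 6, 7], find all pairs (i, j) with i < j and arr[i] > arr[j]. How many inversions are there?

Finding inversions in [1, 5, 6, 7]:


Total inversions: 0

The array has 0 inversions. It is already sorted.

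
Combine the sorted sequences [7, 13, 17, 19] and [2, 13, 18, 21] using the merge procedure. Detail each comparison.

Merging process:

Compare 7 vs 2: take 2 from right. Merged: [2]
Compare 7 vs 13: take 7 from left. Merged: [2, 7]
Compare 13 vs 13: take 13 from left. Merged: [2, 7, 13]
Compare 17 vs 13: take 13 from right. Merged: [2, 7, 13, 13]
Compare 17 vs 18: take 17 from left. Merged: [2, 7, 13, 13, 17]
Compare 19 vs 18: take 18 from right. Merged: [2, 7, 13, 13, 17, 18]
Compare 19 vs 21: take 19 from left. Merged: [2, 7, 13, 13, 17, 18, 19]
Append remaining from right: [21]. Merged: [2, 7, 13, 13, 17, 18, 19, 21]

Final merged array: [2, 7, 13, 13, 17, 18, 19, 21]
Total comparisons: 7

The merged array is [2, 7, 13, 13, 17, 18, 19, 21], requiring 7 comparisons. The merge step runs in O(n) time where n is the total number of elements.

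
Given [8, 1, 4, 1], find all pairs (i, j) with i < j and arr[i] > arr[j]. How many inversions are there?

Finding inversions in [8, 1, 4, 1]:

(0, 1): arr[0]=8 > arr[1]=1
(0, 2): arr[0]=8 > arr[2]=4
(0, 3): arr[0]=8 > arr[3]=1
(2, 3): arr[2]=4 > arr[3]=1

Total inversions: 4

The array has 4 inversion(s): (0,1), (0,2), (0,3), (2,3). Each pair (i,j) satisfies i < j and arr[i] > arr[j].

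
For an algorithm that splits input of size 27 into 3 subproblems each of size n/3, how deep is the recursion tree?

For divide and conquer with division factor 3:

Problem sizes at each level:
Level 0: 27
Level 1: 9
Level 2: 3
Level 3: 1

The root is level 0 and the size-1 base case is level 3 (the tree spans levels 0 through 3, i.e. 4 levels counting the root), so the depth is the number of divisions: log_3(27) = 3

The recursion tree depth is log_3(27) = 3. At each level, the problem size is divided by 3, so it takes 3 divisions to reduce to a base case of size 1. The algorithm makes 3 recursive calls at each level.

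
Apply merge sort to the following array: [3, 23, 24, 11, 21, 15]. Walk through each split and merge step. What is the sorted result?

Merge sort trace:

Split: [3, 23, 24, 11, 21, 15] -> [3, 23, 24] and [11, 21, 15]
  Split: [3, 23, 24] -> [3] and [23, 24]
    Split: [23, 24] -> [23] and [24]
    Merge: [23] + [24] -> [23, 24]
  Merge: [3] + [23, 24] -> [3, 23, 24]
  Split: [11, 21, 15] -> [11] and [21, 15]
    Split: [21, 15] -> [21] and [15]
    Merge: [21] + [15] -> [15, 21]
  Merge: [11] + [15, 21] -> [11, 15, 21]
Merge: [3, 23, 24] + [11, 15, 21] -> [3, 11, 15, 21, 23, 24]

Final sorted array: [3, 11, 15, 21, 23, 24]

The merge sort proceeds by recursively splitting the array and merging sorted halves.
After all merges, the sorted array is [3, 11, 15, 21, 23, 24].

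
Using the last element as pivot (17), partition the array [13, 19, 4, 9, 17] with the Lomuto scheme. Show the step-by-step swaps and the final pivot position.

Lomuto partition with pivot = 17:

Initial array: [13, 19, 4, 9, 17]

arr[0]=13 <= 17: swap with position 0, array becomes [13, 19, 4, 9, 17]
arr[1]=19 > 17: no swap
arr[2]=4 <= 17: swap with position 1, array becomes [13, 4, 19, 9, 17]
arr[3]=9 <= 17: swap with position 2, array becomes [13, 4, 9, 19, 17]

Place pivot at position 3: [13, 4, 9, 17, 19]
Pivot position: 3

After partitioning with pivot 17, the array becomes [13, 4, 9, 17, 19]. The pivot is placed at index 3. All elements to the left of the pivot are <= 17, and all elements to the right are > 17.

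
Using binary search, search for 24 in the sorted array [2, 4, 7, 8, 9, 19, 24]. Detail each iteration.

Binary search for 24 in [2, 4, 7, 8, 9, 19, 24]:

lo=0, hi=6, mid=3, arr[mid]=8 -> 8 < 24, search right half
lo=4, hi=6, mid=5, arr[mid]=19 -> 19 < 24, search right half
lo=6, hi=6, mid=6, arr[mid]=24 -> Found target at index 6!

Binary search finds 24 at index 6 after 3 comparisons. The search repeatedly halves the search space by comparing with the middle element.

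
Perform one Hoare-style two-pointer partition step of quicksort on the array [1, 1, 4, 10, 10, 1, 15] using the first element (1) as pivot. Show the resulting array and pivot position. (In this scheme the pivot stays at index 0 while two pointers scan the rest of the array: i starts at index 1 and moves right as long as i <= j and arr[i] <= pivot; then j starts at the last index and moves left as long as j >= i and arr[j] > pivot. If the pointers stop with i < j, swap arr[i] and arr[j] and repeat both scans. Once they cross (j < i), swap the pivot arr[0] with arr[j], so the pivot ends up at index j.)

Hoare-style two-pointer partition with pivot = 1:

Initial array: [1, 1, 4, 10, 10, 1, 15]

Pointers start at i = 1, j = 6.
i stops at index 2 (arr[2]=4 > 1), j stops at index 5 (arr[5]=1 <= 1): swap arr[2] and arr[5], array becomes [1, 1, 1, 10, 10, 4, 15]
i ends at 3, j ends at 2: the pointers have crossed (j < i), so scanning stops.

Swap pivot arr[0] with arr[2] to place pivot at position 2: [1, 1, 1, 10, 10, 4, 15]
Pivot position: 2

After partitioning with pivot 1, the array becomes [1, 1, 1, 10, 10, 4, 15]. The pivot is placed at index 2. All elements to the left of the pivot are <= 1, and all elements to the right are > 1.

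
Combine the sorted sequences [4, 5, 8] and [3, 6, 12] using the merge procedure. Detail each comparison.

Merging process:

Compare 4 vs 3: take 3 from right. Merged: [3]
Compare 4 vs 6: take 4 from left. Merged: [3, 4]
Compare 5 vs 6: take 5 from left. Merged: [3, 4, 5]
Compare 8 vs 6: take 6 from right. Merged: [3, 4, 5, 6]
Compare 8 vs 12: take 8 from left. Merged: [3, 4, 5, 6, 8]
Append remaining from right: [12]. Merged: [3, 4, 5, 6, 8, 12]

Final merged array: [3, 4, 5, 6, 8, 12]
Total comparisons: 5

The merged array is [3, 4, 5, 6, 8, 12], requiring 5 comparisons. The merge step runs in O(n) time where n is the total number of elements.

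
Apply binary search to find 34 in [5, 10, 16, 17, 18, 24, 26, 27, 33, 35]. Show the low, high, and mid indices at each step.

Binary search for 34 in [5, 10, 16, 17, 18, 24, 26, 27, 33, 35]:

lo=0, hi=9, mid=4, arr[mid]=18 -> 18 < 34, search right half
lo=5, hi=9, mid=7, arr[mid]=27 -> 27 < 34, search right half
lo=8, hi=9, mid=8, arr[mid]=33 -> 33 < 34, search right half
lo=9, hi=9, mid=9, arr[mid]=35 -> 35 > 34, search left half
lo=9 > hi=8, target 34 not found

Binary search determines that 34 is not in the array after 4 comparisons. The search space was exhausted without finding the target.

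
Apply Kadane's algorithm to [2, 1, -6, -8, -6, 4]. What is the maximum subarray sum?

Using Kadane's algorithm on [2, 1, -6, -8, -6, 4]:

Scanning through the array:
Position 1 (value 1): max_ending_here = 3, max_so_far = 3
Position 2 (value -6): max_ending_here = -3, max_so_far = 3
Position 3 (value -8): max_ending_here = -8, max_so_far = 3
Position 4 (value -6): max_ending_here = -6, max_so_far = 3
Position 5 (value 4): max_ending_here = 4, max_so_far = 4

Maximum subarray: [4]
Maximum sum: 4

The maximum subarray is [4] with sum 4. This subarray runs from index 5 to index 5.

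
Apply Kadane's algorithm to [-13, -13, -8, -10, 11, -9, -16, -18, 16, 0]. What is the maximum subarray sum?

Using Kadane's algorithm on [-13, -13, -8, -10, 11, -9, -16, -18, 16, 0]:

Scanning through the array:
Position 1 (value -13): max_ending_here = -13, max_so_far = -13
Position 2 (value -8): max_ending_here = -8, max_so_far = -8
Position 3 (value -10): max_ending_here = -10, max_so_far = -8
Position 4 (value 11): max_ending_here = 11, max_so_far = 11
Position 5 (value -9): max_ending_here = 2, max_so_far = 11
Position 6 (value -16): max_ending_here = -14, max_so_far = 11
Position 7 (value -18): max_ending_here = -18, max_so_far = 11
Position 8 (value 16): max_ending_here = 16, max_so_far = 16
Position 9 (value 0): max_ending_here = 16, max_so_far = 16

Maximum subarray: [16]
Maximum sum: 16

The maximum subarray is [16] with sum 16. This subarray runs from index 8 to index 8.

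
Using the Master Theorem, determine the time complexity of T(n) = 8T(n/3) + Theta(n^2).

Master Theorem for T(n) = 8T(n/3) + O(n^2):

a = 8, b = 3, c = 2
log_b(a) = log_3(8) = 1.8928

Case 3: c = 2 > log_3(8) = 1.8928
T(n) = O(n^2) = O(n^2)

For T(n) = 8T(n/3) + O(n^2): log_3(8) = 1.8928. This is Case 3 of the Master Theorem (c > log_b(a), work dominated by root), giving O(n^2).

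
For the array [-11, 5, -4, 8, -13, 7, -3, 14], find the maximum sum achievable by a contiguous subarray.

Using Kadane's algorithm on [-11, 5, -4, 8, -13, 7, -3, 14]:

Scanning through the array:
Position 1 (value 5): max_ending_here = 5, max_so_far = 5
Position 2 (value -4): max_ending_here = 1, max_so_far = 5
Position 3 (value 8): max_ending_here = 9, max_so_far = 9
Position 4 (value -13): max_ending_here = -4, max_so_far = 9
Position 5 (value 7): max_ending_here = 7, max_so_far = 9
Position 6 (value -3): max_ending_here = 4, max_so_far = 9
Position 7 (value 14): max_ending_here = 18, max_so_far = 18

Maximum subarray: [7, -3, 14]
Maximum sum: 18

The maximum subarray is [7, -3, 14] with sum 18. This subarray runs from index 5 to index 7.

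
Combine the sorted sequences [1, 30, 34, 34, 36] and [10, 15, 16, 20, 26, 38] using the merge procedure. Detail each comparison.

Merging process:

Compare 1 vs 10: take 1 from left. Merged: [1]
Compare 30 vs 10: take 10 from right. Merged: [1, 10]
Compare 30 vs 15: take 15 from right. Merged: [1, 10, 15]
Compare 30 vs 16: take 16 from right. Merged: [1, 10, 15, 16]
Compare 30 vs 20: take 20 from right. Merged: [1, 10, 15, 16, 20]
Compare 30 vs 26: take 26 from right. Merged: [1, 10, 15, 16, 20, 26]
Compare 30 vs 38: take 30 from left. Merged: [1, 10, 15, 16, 20, 26, 30]
Compare 34 vs 38: take 34 from left. Merged: [1, 10, 15, 16, 20, 26, 30, 34]
Compare 34 vs 38: take 34 from left. Merged: [1, 10, 15, 16, 20, 26, 30, 34, 34]
Compare 36 vs 38: take 36 from left. Merged: [1, 10, 15, 16, 20, 26, 30, 34, 34, 36]
Append remaining from right: [38]. Merged: [1, 10, 15, 16, 20, 26, 30, 34, 34, 36, 38]

Final merged array: [1, 10, 15, 16, 20, 26, 30, 34, 34, 36, 38]
Total comparisons: 10

The merged array is [1, 10, 15, 16, 20, 26, 30, 34, 34, 36, 38], requiring 10 comparisons. The merge step runs in O(n) time where n is the total number of elements.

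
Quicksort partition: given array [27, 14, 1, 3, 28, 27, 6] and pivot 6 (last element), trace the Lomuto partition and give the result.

Lomuto partition with pivot = 6:

Initial array: [27, 14, 1, 3, 28, 27, 6]

arr[0]=27 > 6: no swap
arr[1]=14 > 6: no swap
arr[2]=1 <= 6: swap with position 0, array becomes [1, 14, 27, 3, 28, 27, 6]
arr[3]=3 <= 6: swap with position 1, array becomes [1, 3, 27, 14, 28, 27, 6]
arr[4]=28 > 6: no swap
arr[5]=27 > 6: no swap

Place pivot at position 2: [1, 3, 6, 14, 28, 27, 27]
Pivot position: 2

After partitioning with pivot 6, the array becomes [1, 3, 6, 14, 28, 27, 27]. The pivot is placed at index 2. All elements to the left of the pivot are <= 6, and all elements to the right are > 6.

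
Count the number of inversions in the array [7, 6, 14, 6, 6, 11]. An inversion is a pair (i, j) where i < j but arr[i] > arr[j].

Finding inversions in [7, 6, 14, 6, 6, 11]:

(0, 1): arr[0]=7 > arr[1]=6
(0, 3): arr[0]=7 > arr[3]=6
(0, 4): arr[0]=7 > arr[4]=6
(2, 3): arr[2]=14 > arr[3]=6
(2, 4): arr[2]=14 > arr[4]=6
(2, 5): arr[2]=14 > arr[5]=11

Total inversions: 6

The array has 6 inversion(s): (0,1), (0,3), (0,4), (2,3), (2,4), (2,5). Each pair (i,j) satisfies i < j and arr[i] > arr[j].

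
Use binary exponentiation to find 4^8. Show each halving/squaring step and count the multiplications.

Computing 4^8 by squaring (build up from 4^1; each line after the first costs one multiplication):

4^1 = 4
4^2 = (4^1)^2 = 4^2 = 16
4^4 = (4^2)^2 = 16^2 = 256
4^8 = (4^4)^2 = 256^2 = 65536

Result: 65536
Multiplications needed: 3 (3 lines after 4^1)

4^8 = 65536. Using exponentiation by squaring, this requires 3 multiplications. The key idea: if the exponent is even, square the half-power; if odd, multiply by the base once.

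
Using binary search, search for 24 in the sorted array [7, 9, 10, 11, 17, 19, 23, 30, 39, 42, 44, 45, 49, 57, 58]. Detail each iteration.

Binary search for 24 in [7, 9, 10, 11, 17, 19, 23, 30, 39, 42, 44, 45, 49, 57, 58]:

lo=0, hi=14, mid=7, arr[mid]=30 -> 30 > 24, search left half
lo=0, hi=6, mid=3, arr[mid]=11 -> 11 < 24, search right half
lo=4, hi=6, mid=5, arr[mid]=19 -> 19 < 24, search right half
lo=6, hi=6, mid=6, arr[mid]=23 -> 23 < 24, search right half
lo=7 > hi=6, target 24 not found

Binary search determines that 24 is not in the array after 4 comparisons. The search space was exhausted without finding the target.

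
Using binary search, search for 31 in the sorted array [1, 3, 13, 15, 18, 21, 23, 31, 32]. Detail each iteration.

Binary search for 31 in [1, 3, 13, 15, 18, 21, 23, 31, 32]:

lo=0, hi=8, mid=4, arr[mid]=18 -> 18 < 31, search right half
lo=5, hi=8, mid=6, arr[mid]=23 -> 23 < 31, search right half
lo=7, hi=8, mid=7, arr[mid]=31 -> Found target at index 7!

Binary search finds 31 at index 7 after 3 comparisons. The search repeatedly halves the search space by comparing with the middle element.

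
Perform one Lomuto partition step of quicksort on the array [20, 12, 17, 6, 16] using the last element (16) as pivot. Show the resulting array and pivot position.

Lomuto partition with pivot = 16:

Initial array: [20, 12, 17, 6, 16]

arr[0]=20 > 16: no swap
arr[1]=12 <= 16: swap with position 0, array becomes [12, 20, 17, 6, 16]
arr[2]=17 > 16: no swap
arr[3]=6 <= 16: swap with position 1, array becomes [12, 6, 17, 20, 16]

Place pivot at position 2: [12, 6, 16, 20, 17]
Pivot position: 2

After partitioning with pivot 16, the array becomes [12, 6, 16, 20, 17]. The pivot is placed at index 2. All elements to the left of the pivot are <= 16, and all elements to the right are > 16.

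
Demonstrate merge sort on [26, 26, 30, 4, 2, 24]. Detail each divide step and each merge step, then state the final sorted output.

Merge sort trace:

Split: [26, 26, 30, 4, 2, 24] -> [26, 26, 30] and [4, 2, 24]
  Split: [26, 26, 30] -> [26] and [26, 30]
    Split: [26, 30] -> [26] and [30]
    Merge: [26] + [30] -> [26, 30]
  Merge: [26] + [26, 30] -> [26, 26, 30]
  Split: [4, 2, 24] -> [4] and [2, 24]
    Split: [2, 24] -> [2] and [24]
    Merge: [2] + [24] -> [2, 24]
  Merge: [4] + [2, 24] -> [2, 4, 24]
Merge: [26, 26, 30] + [2, 4, 24] -> [2, 4, 24, 26, 26, 30]

Final sorted array: [2, 4, 24, 26, 26, 30]

The merge sort proceeds by recursively splitting the array and merging sorted halves.
After all merges, the sorted array is [2, 4, 24, 26, 26, 30].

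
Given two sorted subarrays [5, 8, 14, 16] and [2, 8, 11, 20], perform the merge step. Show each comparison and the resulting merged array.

Merging process:

Compare 5 vs 2: take 2 from right. Merged: [2]
Compare 5 vs 8: take 5 from left. Merged: [2, 5]
Compare 8 vs 8: take 8 from left. Merged: [2, 5, 8]
Compare 14 vs 8: take 8 from right. Merged: [2, 5, 8, 8]
Compare 14 vs 11: take 11 from right. Merged: [2, 5, 8, 8, 11]
Compare 14 vs 20: take 14 from left. Merged: [2, 5, 8, 8, 11, 14]
Compare 16 vs 20: take 16 from left. Merged: [2, 5, 8, 8, 11, 14, 16]
Append remaining from right: [20]. Merged: [2, 5, 8, 8, 11, 14, 16, 20]

Final merged array: [2, 5, 8, 8, 11, 14, 16, 20]
Total comparisons: 7

The merged array is [2, 5, 8, 8, 11, 14, 16, 20], requiring 7 comparisons. The merge step runs in O(n) time where n is the total number of elements.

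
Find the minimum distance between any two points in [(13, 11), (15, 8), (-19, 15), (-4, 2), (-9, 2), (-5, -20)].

Computing all pairwise distances among 6 points:

d((13, 11), (15, 8)) = 3.6056 <-- minimum
d((13, 11), (-19, 15)) = 32.249
d((13, 11), (-4, 2)) = 19.2354
d((13, 11), (-9, 2)) = 23.7697
d((13, 11), (-5, -20)) = 35.8469
d((15, 8), (-19, 15)) = 34.7131
d((15, 8), (-4, 2)) = 19.9249
d((15, 8), (-9, 2)) = 24.7386
d((15, 8), (-5, -20)) = 34.4093
d((-19, 15), (-4, 2)) = 19.8494
d((-19, 15), (-9, 2)) = 16.4012
d((-19, 15), (-5, -20)) = 37.6962
d((-4, 2), (-9, 2)) = 5.0
d((-4, 2), (-5, -20)) = 22.0227
d((-9, 2), (-5, -20)) = 22.3607

Closest pair: (13, 11) and (15, 8) with distance 3.6056

The closest pair is (13, 11) and (15, 8) with Euclidean distance 3.6056. For 6 points, brute-force pairwise comparison is shown above. For large n, the divide-and-conquer algorithm (sort by x, recurse on halves, check the dividing strip) achieves O(n log n).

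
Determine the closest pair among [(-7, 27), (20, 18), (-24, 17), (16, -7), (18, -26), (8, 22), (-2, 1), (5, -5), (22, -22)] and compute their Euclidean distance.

Computing all pairwise distances among 9 points:

d((-7, 27), (20, 18)) = 28.4605
d((-7, 27), (-24, 17)) = 19.7231
d((-7, 27), (16, -7)) = 41.0488
d((-7, 27), (18, -26)) = 58.6003
d((-7, 27), (8, 22)) = 15.8114
d((-7, 27), (-2, 1)) = 26.4764
d((-7, 27), (5, -5)) = 34.176
d((-7, 27), (22, -22)) = 56.9386
d((20, 18), (-24, 17)) = 44.0114
d((20, 18), (16, -7)) = 25.318
d((20, 18), (18, -26)) = 44.0454
d((20, 18), (8, 22)) = 12.6491
d((20, 18), (-2, 1)) = 27.8029
d((20, 18), (5, -5)) = 27.4591
d((20, 18), (22, -22)) = 40.05
d((-24, 17), (16, -7)) = 46.6476
d((-24, 17), (18, -26)) = 60.1082
d((-24, 17), (8, 22)) = 32.3883
d((-24, 17), (-2, 1)) = 27.2029
d((-24, 17), (5, -5)) = 36.4005
d((-24, 17), (22, -22)) = 60.3075
d((16, -7), (18, -26)) = 19.105
d((16, -7), (8, 22)) = 30.0832
d((16, -7), (-2, 1)) = 19.6977
d((16, -7), (5, -5)) = 11.1803
d((16, -7), (22, -22)) = 16.1555
d((18, -26), (8, 22)) = 49.0306
d((18, -26), (-2, 1)) = 33.6006
d((18, -26), (5, -5)) = 24.6982
d((18, -26), (22, -22)) = 5.6569 <-- minimum
d((8, 22), (-2, 1)) = 23.2594
d((8, 22), (5, -5)) = 27.1662
d((8, 22), (22, -22)) = 46.1736
d((-2, 1), (5, -5)) = 9.2195
d((-2, 1), (22, -22)) = 33.2415
d((5, -5), (22, -22)) = 24.0416

Closest pair: (18, -26) and (22, -22) with distance 5.6569

The closest pair is (18, -26) and (22, -22) with Euclidean distance 5.6569. For 9 points, brute-force pairwise comparison is shown above. For large n, the divide-and-conquer algorithm (sort by x, recurse on halves, check the dividing strip) achieves O(n log n).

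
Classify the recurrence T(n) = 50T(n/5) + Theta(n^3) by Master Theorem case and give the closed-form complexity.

Master Theorem for T(n) = 50T(n/5) + O(n^3):

a = 50, b = 5, c = 3
log_b(a) = log_5(50) = 2.4307

Case 3: c = 3 > log_5(50) = 2.4307
T(n) = O(n^3) = O(n^3)

For T(n) = 50T(n/5) + O(n^3): log_5(50) = 2.4307. This is Case 3 of the Master Theorem (c > log_b(a), work dominated by root), giving O(n^3).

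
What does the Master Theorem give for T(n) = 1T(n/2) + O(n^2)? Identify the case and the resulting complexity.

Master Theorem for T(n) = 1T(n/2) + O(n^2):

a = 1, b = 2, c = 2
log_b(a) = log_2(1) = 0.0000

Case 3: c = 2 > log_2(1) = 0.0000
T(n) = O(n^2) = O(n^2)

For T(n) = 1T(n/2) + O(n^2): log_2(1) = 0.0000. This is Case 3 of the Master Theorem (c > log_b(a), work dominated by root), giving O(n^2).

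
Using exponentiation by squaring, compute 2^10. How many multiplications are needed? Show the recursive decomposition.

Computing 2^10 by squaring (build up from 2^1; each line after the first costs one multiplication):

2^1 = 2
2^2 = (2^1)^2 = 2^2 = 4
2^4 = (2^2)^2 = 4^2 = 16
2^5 = 2 * 2^4 = 2 * 16 = 32
2^10 = (2^5)^2 = 32^2 = 1024

Result: 1024
Multiplications needed: 4 (4 lines after 2^1)

2^10 = 1024. Using exponentiation by squaring, this requires 4 multiplications. The key idea: if the exponent is even, square the half-power; if odd, multiply by the base once.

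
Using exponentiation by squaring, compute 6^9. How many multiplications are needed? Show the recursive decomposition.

Computing 6^9 by squaring (build up from 6^1; each line after the first costs one multiplication):

6^1 = 6
6^2 = (6^1)^2 = 6^2 = 36
6^4 = (6^2)^2 = 36^2 = 1296
6^8 = (6^4)^2 = 1296^2 = 1679616
6^9 = 6 * 6^8 = 6 * 1679616 = 10077696

Result: 10077696
Multiplications needed: 4 (4 lines after 6^1)

6^9 = 10077696. Using exponentiation by squaring, this requires 4 multiplications. The key idea: if the exponent is even, square the half-power; if odd, multiply by the base once.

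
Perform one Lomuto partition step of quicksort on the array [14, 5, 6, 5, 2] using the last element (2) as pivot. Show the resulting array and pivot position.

Lomuto partition with pivot = 2:

Initial array: [14, 5, 6, 5, 2]

arr[0]=14 > 2: no swap
arr[1]=5 > 2: no swap
arr[2]=6 > 2: no swap
arr[3]=5 > 2: no swap

Place pivot at position 0: [2, 5, 6, 5, 14]
Pivot position: 0

After partitioning with pivot 2, the array becomes [2, 5, 6, 5, 14]. The pivot is placed at index 0. All elements to the left of the pivot are <= 2, and all elements to the right are > 2.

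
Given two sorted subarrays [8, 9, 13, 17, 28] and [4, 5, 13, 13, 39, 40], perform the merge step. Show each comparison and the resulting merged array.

Merging process:

Compare 8 vs 4: take 4 from right. Merged: [4]
Compare 8 vs 5: take 5 from right. Merged: [4, 5]
Compare 8 vs 13: take 8 from left. Merged: [4, 5, 8]
Compare 9 vs 13: take 9 from left. Merged: [4, 5, 8, 9]
Compare 13 vs 13: take 13 from left. Merged: [4, 5, 8, 9, 13]
Compare 17 vs 13: take 13 from right. Merged: [4, 5, 8, 9, 13, 13]
Compare 17 vs 13: take 13 from right. Merged: [4, 5, 8, 9, 13, 13, 13]
Compare 17 vs 39: take 17 from left. Merged: [4, 5, 8, 9, 13, 13, 13, 17]
Compare 28 vs 39: take 28 from left. Merged: [4, 5, 8, 9, 13, 13, 13, 17, 28]
Append remaining from right: [39, 40]. Merged: [4, 5, 8, 9, 13, 13, 13, 17, 28, 39, 40]

Final merged array: [4, 5, 8, 9, 13, 13, 13, 17, 28, 39, 40]
Total comparisons: 9

The merged array is [4, 5, 8, 9, 13, 13, 13, 17, 28, 39, 40], requiring 9 comparisons. The merge step runs in O(n) time where n is the total number of elements.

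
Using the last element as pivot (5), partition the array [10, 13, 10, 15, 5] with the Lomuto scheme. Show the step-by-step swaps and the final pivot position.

Lomuto partition with pivot = 5:

Initial array: [10, 13, 10, 15, 5]

arr[0]=10 > 5: no swap
arr[1]=13 > 5: no swap
arr[2]=10 > 5: no swap
arr[3]=15 > 5: no swap

Place pivot at position 0: [5, 13, 10, 15, 10]
Pivot position: 0

After partitioning with pivot 5, the array becomes [5, 13, 10, 15, 10]. The pivot is placed at index 0. All elements to the left of the pivot are <= 5, and all elements to the right are > 5.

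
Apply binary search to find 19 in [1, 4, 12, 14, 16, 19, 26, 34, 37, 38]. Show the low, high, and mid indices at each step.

Binary search for 19 in [1, 4, 12, 14, 16, 19, 26, 34, 37, 38]:

lo=0, hi=9, mid=4, arr[mid]=16 -> 16 < 19, search right half
lo=5, hi=9, mid=7, arr[mid]=34 -> 34 > 19, search left half
lo=5, hi=6, mid=5, arr[mid]=19 -> Found target at index 5!

Binary search finds 19 at index 5 after 3 comparisons. The search repeatedly halves the search space by comparing with the middle element.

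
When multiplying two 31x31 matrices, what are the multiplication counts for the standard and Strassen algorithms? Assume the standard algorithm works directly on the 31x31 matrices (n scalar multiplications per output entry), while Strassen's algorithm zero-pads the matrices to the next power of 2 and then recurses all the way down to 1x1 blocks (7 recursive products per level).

Matrix multiplication for 31x31 matrices:

Strassen's algorithm requires power-of-2 dimensions. Pad 31x31 to 32x32 (next power of 2).

Standard algorithm: 31^3 = 29791 multiplications
Strassen's algorithm: 7^(log2(32)) = 7^5 = 16807 multiplications
Savings: 29791 - 16807 = 12984 multiplications

Standard: 29791 multiplications (31^3). Strassen: 16807 multiplications (7^5, after padding to 32x32). Strassen reduces 8 recursive multiplications to 7 at each level.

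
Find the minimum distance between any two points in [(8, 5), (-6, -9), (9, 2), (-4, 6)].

Computing all pairwise distances among 4 points:

d((8, 5), (-6, -9)) = 19.799
d((8, 5), (9, 2)) = 3.1623 <-- minimum
d((8, 5), (-4, 6)) = 12.0416
d((-6, -9), (9, 2)) = 18.6011
d((-6, -9), (-4, 6)) = 15.1327
d((9, 2), (-4, 6)) = 13.6015

Closest pair: (8, 5) and (9, 2) with distance 3.1623

The closest pair is (8, 5) and (9, 2) with Euclidean distance 3.1623. For 4 points, brute-force pairwise comparison is shown above. For large n, the divide-and-conquer algorithm (sort by x, recurse on halves, check the dividing strip) achieves O(n log n).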